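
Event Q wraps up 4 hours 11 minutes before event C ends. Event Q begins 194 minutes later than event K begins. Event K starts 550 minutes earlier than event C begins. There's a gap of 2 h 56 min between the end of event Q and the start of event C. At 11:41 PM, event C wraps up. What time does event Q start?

4:30 PM

Event Q ends at 11:41 PM − 251 min = 7:30 PM.
Event C starts at 7:30 PM + 176 min = 10:26 PM.
Event K starts at 10:26 PM − 550 min = 1:16 PM.
Event Q starts at 1:16 PM + 194 min = 4:30 PM.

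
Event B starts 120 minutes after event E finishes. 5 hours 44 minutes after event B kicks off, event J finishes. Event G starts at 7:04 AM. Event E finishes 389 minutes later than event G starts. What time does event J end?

Event E ends at 7:04 AM + 389 min = 1:33 PM.
Event B starts at 1:33 PM + 120 min = 3:33 PM.
Event J ends at 3:33 PM + 344 min = 9:17 PM.

9:17 PM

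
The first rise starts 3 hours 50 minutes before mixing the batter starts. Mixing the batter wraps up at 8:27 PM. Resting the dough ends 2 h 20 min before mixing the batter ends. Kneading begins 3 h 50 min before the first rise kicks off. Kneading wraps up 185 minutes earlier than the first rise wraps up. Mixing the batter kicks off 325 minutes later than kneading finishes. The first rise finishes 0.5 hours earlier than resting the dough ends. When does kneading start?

12:17 PM

Resting the dough ends at 8:27 PM − 140 min = 6:07 PM.
The first rise ends at 6:07 PM − 30 min = 5:37 PM.
Kneading ends at 5:37 PM − 185 min = 2:32 PM.
Mixing the batter starts at 2:32 PM + 325 min = 7:57 PM.
The first rise starts at 7:57 PM − 230 min = 4:07 PM.
Kneading starts at 4:07 PM − 230 min = 12:17 PM.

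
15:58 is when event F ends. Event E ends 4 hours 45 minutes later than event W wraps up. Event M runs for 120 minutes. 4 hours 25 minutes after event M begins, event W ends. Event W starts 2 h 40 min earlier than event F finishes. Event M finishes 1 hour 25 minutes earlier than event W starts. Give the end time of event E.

19:03

Event W starts at 15:58 − 160 min = 13:18.
Event M ends at 13:18 − 85 min = 11:53.
Event M starts at 11:53 − 120 min = 09:53.
Event W ends at 09:53 + 265 min = 14:18.
Event E ends at 14:18 + 285 min = 19:03.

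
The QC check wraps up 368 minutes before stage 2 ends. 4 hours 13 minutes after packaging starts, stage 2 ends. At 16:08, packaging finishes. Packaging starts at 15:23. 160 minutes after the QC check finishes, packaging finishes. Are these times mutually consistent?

Stage 2 ends at 15:23 + 253 min = 19:36.
The QC check ends at 19:36 − 368 min = 13:28.
Packaging ends at 13:28 + 160 min = 16:08.
That matches the stated 16:08, so the schedule is consistent.

Yes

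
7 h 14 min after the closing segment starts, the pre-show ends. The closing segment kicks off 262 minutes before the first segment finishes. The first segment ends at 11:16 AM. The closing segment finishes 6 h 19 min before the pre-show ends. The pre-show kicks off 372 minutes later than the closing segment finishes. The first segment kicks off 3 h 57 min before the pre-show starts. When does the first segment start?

10:04 AM

The closing segment starts at 11:16 AM − 262 min = 6:54 AM.
The pre-show ends at 6:54 AM + 434 min = 2:08 PM.
The closing segment ends at 2:08 PM − 379 min = 7:49 AM.
The pre-show starts at 7:49 AM + 372 min = 2:01 PM.
The first segment starts at 2:01 PM − 237 min = 10:04 AM.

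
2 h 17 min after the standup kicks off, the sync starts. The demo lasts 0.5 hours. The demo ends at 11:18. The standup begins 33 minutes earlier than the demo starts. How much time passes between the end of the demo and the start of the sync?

74 minutes

The demo starts at 11:18 − 30 min = 10:48.
The standup starts at 10:48 − 33 min = 10:15.
The sync starts at 10:15 + 137 min = 12:32.
From 11:18 to 12:32 is 74 minutes.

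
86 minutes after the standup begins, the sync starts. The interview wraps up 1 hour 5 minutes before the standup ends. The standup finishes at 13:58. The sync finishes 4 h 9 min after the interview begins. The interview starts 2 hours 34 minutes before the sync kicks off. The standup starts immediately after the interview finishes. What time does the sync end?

The interview ends at 13:58 − 65 min = 12:53.
So the standup starts at 12:53.
The sync starts at 12:53 + 86 min = 14:19.
The interview starts at 14:19 − 154 min = 11:45.
The sync ends at 11:45 + 249 min = 15:54.

15:54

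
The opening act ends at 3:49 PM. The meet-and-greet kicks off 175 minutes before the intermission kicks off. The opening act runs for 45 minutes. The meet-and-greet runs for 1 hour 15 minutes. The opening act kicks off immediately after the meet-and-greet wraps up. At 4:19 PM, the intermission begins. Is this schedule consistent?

No

The meet-and-greet starts at 4:19 PM − 175 min = 1:24 PM.
The meet-and-greet ends at 1:24 PM + 75 min = 2:39 PM.
So the opening act starts at 2:39 PM.
The opening act ends at 2:39 PM + 45 min = 3:24 PM.
But the opening act is also said to end at 3:49 PM — a 25-minute conflict.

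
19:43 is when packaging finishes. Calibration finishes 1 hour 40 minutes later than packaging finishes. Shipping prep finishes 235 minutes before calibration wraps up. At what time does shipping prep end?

Calibration ends at 19:43 + 100 min = 21:23.
Shipping prep ends at 21:23 − 235 min = 17:28.

17:28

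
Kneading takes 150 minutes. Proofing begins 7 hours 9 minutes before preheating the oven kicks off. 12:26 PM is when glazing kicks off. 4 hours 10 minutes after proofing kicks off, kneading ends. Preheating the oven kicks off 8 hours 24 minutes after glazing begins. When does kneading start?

3:21 PM

Preheating the oven starts at 12:26 PM + 504 min = 8:50 PM.
Proofing starts at 8:50 PM − 429 min = 1:41 PM.
Kneading ends at 1:41 PM + 250 min = 5:51 PM.
Kneading starts at 5:51 PM − 150 min = 3:21 PM.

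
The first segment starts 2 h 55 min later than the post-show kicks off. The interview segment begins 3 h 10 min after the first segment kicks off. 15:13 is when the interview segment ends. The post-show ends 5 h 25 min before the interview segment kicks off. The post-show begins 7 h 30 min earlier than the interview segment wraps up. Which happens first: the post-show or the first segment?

the post-show

The post-show starts at 15:13 − 450 min = 07:43.
The first segment starts at 07:43 + 175 min = 10:38.
The post-show starts at 07:43 and the first segment starts at 10:38, so the post-show is first.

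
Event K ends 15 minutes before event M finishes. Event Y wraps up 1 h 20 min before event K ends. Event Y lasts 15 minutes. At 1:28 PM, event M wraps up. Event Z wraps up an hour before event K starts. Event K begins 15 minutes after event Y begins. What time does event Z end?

10:53 AM

Event K ends at 1:28 PM − 15 min = 1:13 PM.
Event Y ends at 1:13 PM − 80 min = 11:53 AM.
Event Y starts at 11:53 AM − 15 min = 11:38 AM.
Event K starts at 11:38 AM + 15 min = 11:53 AM.
Event Z ends at 11:53 AM − 60 min = 10:53 AM.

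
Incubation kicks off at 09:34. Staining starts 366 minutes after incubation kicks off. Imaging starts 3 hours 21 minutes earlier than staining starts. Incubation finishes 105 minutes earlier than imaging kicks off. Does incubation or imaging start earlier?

incubation

Staining starts at 09:34 + 366 min = 15:40.
Imaging starts at 15:40 − 201 min = 12:19.
Incubation starts at 09:34 and imaging starts at 12:19, so incubation is first.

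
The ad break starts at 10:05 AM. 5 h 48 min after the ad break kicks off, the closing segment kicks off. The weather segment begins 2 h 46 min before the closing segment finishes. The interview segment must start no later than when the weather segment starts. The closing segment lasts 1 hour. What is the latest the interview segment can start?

The closing segment starts at 10:05 AM + 348 min = 3:53 PM.
The closing segment ends at 3:53 PM + 60 min = 4:53 PM.
The weather segment starts at 4:53 PM − 166 min = 2:07 PM.
The interview segment is bounded by the weather segment, so the latest it can start is 2:07 PM.

2:07 PM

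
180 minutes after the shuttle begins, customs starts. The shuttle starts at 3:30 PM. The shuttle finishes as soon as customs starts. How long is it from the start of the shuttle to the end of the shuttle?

3 hours

Customs starts at 3:30 PM + 180 min = 6:30 PM.
So the shuttle ends at 6:30 PM.
From 3:30 PM to 6:30 PM is 3 hours.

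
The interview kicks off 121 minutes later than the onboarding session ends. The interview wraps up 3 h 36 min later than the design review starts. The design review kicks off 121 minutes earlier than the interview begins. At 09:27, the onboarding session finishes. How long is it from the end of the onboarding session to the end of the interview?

216 minutes

The interview starts at 09:27 + 121 min = 11:28.
The design review starts at 11:28 − 121 min = 09:27.
The interview ends at 09:27 + 216 min = 13:03.
From 09:27 to 13:03 is 216 minutes.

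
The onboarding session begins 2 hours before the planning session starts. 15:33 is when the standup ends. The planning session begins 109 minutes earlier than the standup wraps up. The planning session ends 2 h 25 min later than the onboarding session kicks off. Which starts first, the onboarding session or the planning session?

the onboarding session

The planning session starts at 15:33 − 109 min = 13:44.
The onboarding session starts at 13:44 − 120 min = 11:44.
The onboarding session starts at 11:44 and the planning session starts at 13:44, so the onboarding session is first.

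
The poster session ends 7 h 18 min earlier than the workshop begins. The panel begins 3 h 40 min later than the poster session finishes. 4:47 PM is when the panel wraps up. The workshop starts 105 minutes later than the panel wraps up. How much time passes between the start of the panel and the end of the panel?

113 minutes

The workshop starts at 4:47 PM + 105 min = 6:32 PM.
The poster session ends at 6:32 PM − 438 min = 11:14 AM.
The panel starts at 11:14 AM + 220 min = 2:54 PM.
From 2:54 PM to 4:47 PM is 113 minutes.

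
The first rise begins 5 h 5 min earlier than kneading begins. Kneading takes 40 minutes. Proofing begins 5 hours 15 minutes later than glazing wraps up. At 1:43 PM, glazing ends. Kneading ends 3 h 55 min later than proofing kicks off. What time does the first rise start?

Proofing starts at 1:43 PM + 315 min = 6:58 PM.
Kneading ends at 6:58 PM + 235 min = 10:53 PM.
Kneading starts at 10:53 PM − 40 min = 10:13 PM.
The first rise starts at 10:13 PM − 305 min = 5:08 PM.

5:08 PM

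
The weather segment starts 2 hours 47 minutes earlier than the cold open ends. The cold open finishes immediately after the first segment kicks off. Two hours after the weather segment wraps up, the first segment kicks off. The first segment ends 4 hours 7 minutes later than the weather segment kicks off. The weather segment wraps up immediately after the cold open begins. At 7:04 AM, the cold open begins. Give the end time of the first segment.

10:24 AM

The weather segment ends at 7:04 AM.
The first segment starts at 7:04 AM + 120 min = 9:04 AM.
So the cold open ends at 9:04 AM.
The weather segment starts at 9:04 AM − 167 min = 6:17 AM.
The first segment ends at 6:17 AM + 247 min = 10:24 AM.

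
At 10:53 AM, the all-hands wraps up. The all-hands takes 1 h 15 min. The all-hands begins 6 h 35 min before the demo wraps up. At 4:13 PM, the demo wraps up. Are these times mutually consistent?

The all-hands starts at 4:13 PM − 395 min = 9:38 AM.
The all-hands ends at 9:38 AM + 75 min = 10:53 AM.
That matches the stated 10:53 AM, so the schedule is consistent.

Yes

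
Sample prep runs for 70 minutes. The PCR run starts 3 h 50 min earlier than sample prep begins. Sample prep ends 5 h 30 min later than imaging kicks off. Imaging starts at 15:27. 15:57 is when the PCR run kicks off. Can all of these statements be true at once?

Yes

Sample prep ends at 15:27 + 330 min = 20:57.
Sample prep starts at 20:57 − 70 min = 19:47.
The PCR run starts at 19:47 − 230 min = 15:57.
That matches the stated 15:57, so the schedule is consistent.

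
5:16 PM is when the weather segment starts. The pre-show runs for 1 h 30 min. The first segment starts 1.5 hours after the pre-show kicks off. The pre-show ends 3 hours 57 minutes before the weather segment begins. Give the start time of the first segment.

1:19 PM

The pre-show ends at 5:16 PM − 237 min = 1:19 PM.
The pre-show starts at 1:19 PM − 90 min = 11:49 AM.
The first segment starts at 11:49 AM + 90 min = 1:19 PM.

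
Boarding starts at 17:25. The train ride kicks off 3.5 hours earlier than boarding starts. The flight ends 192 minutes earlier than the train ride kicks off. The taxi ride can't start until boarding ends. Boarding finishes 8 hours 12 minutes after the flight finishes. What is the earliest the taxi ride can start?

The train ride starts at 17:25 − 210 min = 13:55.
The flight ends at 13:55 − 192 min = 10:43.
Boarding ends at 10:43 + 492 min = 18:55.
The taxi ride is bounded by boarding, so the earliest it can start is 18:55.

18:55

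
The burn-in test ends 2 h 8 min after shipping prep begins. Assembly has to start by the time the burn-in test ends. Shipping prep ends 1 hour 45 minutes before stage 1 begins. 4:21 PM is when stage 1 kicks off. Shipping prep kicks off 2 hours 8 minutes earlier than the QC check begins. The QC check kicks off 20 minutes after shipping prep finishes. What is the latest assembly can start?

Shipping prep ends at 4:21 PM − 105 min = 2:36 PM.
The QC check starts at 2:36 PM + 20 min = 2:56 PM.
Shipping prep starts at 2:56 PM − 128 min = 12:48 PM.
The burn-in test ends at 12:48 PM + 128 min = 2:56 PM.
Assembly is bounded by the burn-in test, so the latest it can start is 2:56 PM.

2:56 PM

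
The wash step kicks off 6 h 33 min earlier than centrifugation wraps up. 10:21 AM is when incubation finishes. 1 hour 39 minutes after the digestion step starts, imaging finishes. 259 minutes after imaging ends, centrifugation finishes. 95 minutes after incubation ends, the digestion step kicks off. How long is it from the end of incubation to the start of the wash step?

The digestion step starts at 10:21 AM + 95 min = 11:56 AM.
Imaging ends at 11:56 AM + 99 min = 1:35 PM.
Centrifugation ends at 1:35 PM + 259 min = 5:54 PM.
The wash step starts at 5:54 PM − 393 min = 11:21 AM.
From 10:21 AM to 11:21 AM is 60 minutes.

60 minutes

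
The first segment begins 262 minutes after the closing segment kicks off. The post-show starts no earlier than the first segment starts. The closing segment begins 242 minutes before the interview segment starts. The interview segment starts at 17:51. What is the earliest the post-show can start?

The closing segment starts at 17:51 − 242 min = 13:49.
The first segment starts at 13:49 + 262 min = 18:11.
The post-show is bounded by the first segment, so the earliest it can start is 18:11.

18:11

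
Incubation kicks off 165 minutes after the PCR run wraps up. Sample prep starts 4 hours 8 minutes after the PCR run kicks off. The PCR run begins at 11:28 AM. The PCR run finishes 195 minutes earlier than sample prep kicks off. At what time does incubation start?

Sample prep starts at 11:28 AM + 248 min = 3:36 PM.
The PCR run ends at 3:36 PM − 195 min = 12:21 PM.
Incubation starts at 12:21 PM + 165 min = 3:06 PM.

3:06 PM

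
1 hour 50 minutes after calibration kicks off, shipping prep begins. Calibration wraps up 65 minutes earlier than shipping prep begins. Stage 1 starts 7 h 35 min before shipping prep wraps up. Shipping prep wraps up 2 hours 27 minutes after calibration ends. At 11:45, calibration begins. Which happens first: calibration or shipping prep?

Shipping prep starts at 11:45 + 110 min = 13:35.
Calibration starts at 11:45 and shipping prep starts at 13:35, so calibration is first.

calibration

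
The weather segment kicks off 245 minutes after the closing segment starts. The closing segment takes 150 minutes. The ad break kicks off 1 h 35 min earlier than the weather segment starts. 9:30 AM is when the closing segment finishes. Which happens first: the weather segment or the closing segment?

The closing segment starts at 9:30 AM − 150 min = 7:00 AM.
The weather segment starts at 7:00 AM + 245 min = 11:05 AM.
The weather segment starts at 11:05 AM and the closing segment starts at 7:00 AM, so the closing segment is first.

the closing segment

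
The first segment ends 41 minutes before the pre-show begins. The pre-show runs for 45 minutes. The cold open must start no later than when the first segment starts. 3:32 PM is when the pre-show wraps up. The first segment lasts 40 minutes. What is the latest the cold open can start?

The pre-show starts at 3:32 PM − 45 min = 2:47 PM.
The first segment ends at 2:47 PM − 41 min = 2:06 PM.
The first segment starts at 2:06 PM − 40 min = 1:26 PM.
The cold open is bounded by the first segment, so the latest it can start is 1:26 PM.

1:26 PM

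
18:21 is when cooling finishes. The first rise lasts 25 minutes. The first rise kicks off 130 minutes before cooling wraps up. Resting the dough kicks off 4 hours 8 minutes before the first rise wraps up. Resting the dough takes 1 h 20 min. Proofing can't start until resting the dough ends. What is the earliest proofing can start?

13:48

The first rise starts at 18:21 − 130 min = 16:11.
The first rise ends at 16:11 + 25 min = 16:36.
Resting the dough starts at 16:36 − 248 min = 12:28.
Resting the dough ends at 12:28 + 80 min = 13:48.
Proofing is bounded by resting the dough, so the earliest it can start is 13:48.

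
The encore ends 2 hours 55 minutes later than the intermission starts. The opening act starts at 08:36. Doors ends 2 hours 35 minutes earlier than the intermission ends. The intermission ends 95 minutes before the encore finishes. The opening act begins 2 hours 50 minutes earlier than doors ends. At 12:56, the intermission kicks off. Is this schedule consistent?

No

The encore ends at 12:56 + 175 min = 15:51.
The intermission ends at 15:51 − 95 min = 14:16.
Doors ends at 14:16 − 155 min = 11:41.
The opening act starts at 11:41 − 170 min = 08:51.
But the opening act is also said to start at 08:36 — a 15-minute conflict.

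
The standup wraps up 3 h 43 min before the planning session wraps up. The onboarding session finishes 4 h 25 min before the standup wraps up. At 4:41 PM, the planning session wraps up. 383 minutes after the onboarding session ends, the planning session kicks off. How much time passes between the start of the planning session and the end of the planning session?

The standup ends at 4:41 PM − 223 min = 12:58 PM.
The onboarding session ends at 12:58 PM − 265 min = 8:33 AM.
The planning session starts at 8:33 AM + 383 min = 2:56 PM.
From 2:56 PM to 4:41 PM is 105 minutes.

105 minutes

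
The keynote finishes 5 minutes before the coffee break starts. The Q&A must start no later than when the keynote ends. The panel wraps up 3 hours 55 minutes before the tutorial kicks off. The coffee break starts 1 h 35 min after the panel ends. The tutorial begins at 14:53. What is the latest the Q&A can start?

12:28

The panel ends at 14:53 − 235 min = 10:58.
The coffee break starts at 10:58 + 95 min = 12:33.
The keynote ends at 12:33 − 5 min = 12:28.
The Q&A is bounded by the keynote, so the latest it can start is 12:28.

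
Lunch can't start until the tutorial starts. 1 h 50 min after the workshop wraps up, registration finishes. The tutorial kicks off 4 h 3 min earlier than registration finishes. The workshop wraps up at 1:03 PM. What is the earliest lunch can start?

Registration ends at 1:03 PM + 110 min = 2:53 PM.
The tutorial starts at 2:53 PM − 243 min = 10:50 AM.
Lunch is bounded by the tutorial, so the earliest it can start is 10:50 AM.

10:50 AM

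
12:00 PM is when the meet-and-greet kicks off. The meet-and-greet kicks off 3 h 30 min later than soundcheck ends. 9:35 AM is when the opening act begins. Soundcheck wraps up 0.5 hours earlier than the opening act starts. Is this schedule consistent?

No

Soundcheck ends at 9:35 AM − 30 min = 9:05 AM.
The meet-and-greet starts at 9:05 AM + 210 min = 12:35 PM.
But the meet-and-greet is also said to start at 12:00 PM — a 35-minute conflict.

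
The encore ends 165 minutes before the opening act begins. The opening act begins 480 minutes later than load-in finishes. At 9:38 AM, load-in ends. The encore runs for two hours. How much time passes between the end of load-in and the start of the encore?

The opening act starts at 9:38 AM + 480 min = 5:38 PM.
The encore ends at 5:38 PM − 165 min = 2:53 PM.
The encore starts at 2:53 PM − 120 min = 12:53 PM.
From 9:38 AM to 12:53 PM is 3 hours 15 minutes.

3 hours 15 minutes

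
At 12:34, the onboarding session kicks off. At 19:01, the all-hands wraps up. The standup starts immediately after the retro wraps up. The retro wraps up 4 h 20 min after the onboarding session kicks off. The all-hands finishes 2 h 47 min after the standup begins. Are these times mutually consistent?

The retro ends at 12:34 + 260 min = 16:54.
So the standup starts at 16:54.
The all-hands ends at 16:54 + 167 min = 19:41.
But the all-hands is also said to end at 19:01 — a 40-minute conflict.

No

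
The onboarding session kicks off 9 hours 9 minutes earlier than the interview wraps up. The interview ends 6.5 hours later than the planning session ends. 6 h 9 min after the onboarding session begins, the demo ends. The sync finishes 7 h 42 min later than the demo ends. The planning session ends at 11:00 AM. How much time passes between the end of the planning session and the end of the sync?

The interview ends at 11:00 AM + 390 min = 5:30 PM.
The onboarding session starts at 5:30 PM − 549 min = 8:21 AM.
The demo ends at 8:21 AM + 369 min = 2:30 PM.
The sync ends at 2:30 PM + 462 min = 10:12 PM.
From 11:00 AM to 10:12 PM is 11 hours 12 minutes.

11 hours 12 minutes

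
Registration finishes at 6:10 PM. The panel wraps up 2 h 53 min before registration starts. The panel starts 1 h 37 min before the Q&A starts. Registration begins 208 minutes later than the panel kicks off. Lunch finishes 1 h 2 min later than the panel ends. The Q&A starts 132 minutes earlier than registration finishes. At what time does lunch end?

3:58 PM

The Q&A starts at 6:10 PM − 132 min = 3:58 PM.
The panel starts at 3:58 PM − 97 min = 2:21 PM.
Registration starts at 2:21 PM + 208 min = 5:49 PM.
The panel ends at 5:49 PM − 173 min = 2:56 PM.
Lunch ends at 2:56 PM + 62 min = 3:58 PM.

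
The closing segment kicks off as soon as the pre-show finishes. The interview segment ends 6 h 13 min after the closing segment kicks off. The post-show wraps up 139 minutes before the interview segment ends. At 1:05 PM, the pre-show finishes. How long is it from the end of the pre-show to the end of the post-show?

234 minutes

The closing segment starts at 1:05 PM.
The interview segment ends at 1:05 PM + 373 min = 7:18 PM.
The post-show ends at 7:18 PM − 139 min = 4:59 PM.
From 1:05 PM to 4:59 PM is 234 minutes.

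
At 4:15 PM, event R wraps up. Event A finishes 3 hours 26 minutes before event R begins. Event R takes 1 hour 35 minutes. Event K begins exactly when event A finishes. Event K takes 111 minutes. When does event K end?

1:05 PM

Event R starts at 4:15 PM − 95 min = 2:40 PM.
Event A ends at 2:40 PM − 206 min = 11:14 AM.
So event K starts at 11:14 AM.
Event K ends at 11:14 AM + 111 min = 1:05 PM.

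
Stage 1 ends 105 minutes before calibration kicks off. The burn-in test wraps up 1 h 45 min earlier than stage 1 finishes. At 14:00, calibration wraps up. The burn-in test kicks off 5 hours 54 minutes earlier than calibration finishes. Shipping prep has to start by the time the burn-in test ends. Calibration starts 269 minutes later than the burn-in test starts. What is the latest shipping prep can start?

The burn-in test starts at 14:00 − 354 min = 08:06.
Calibration starts at 08:06 + 269 min = 12:35.
Stage 1 ends at 12:35 − 105 min = 10:50.
The burn-in test ends at 10:50 − 105 min = 09:05.
Shipping prep is bounded by the burn-in test, so the latest it can start is 09:05.

09:05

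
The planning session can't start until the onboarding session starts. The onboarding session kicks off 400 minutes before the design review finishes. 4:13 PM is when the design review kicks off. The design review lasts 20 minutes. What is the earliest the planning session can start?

9:53 AM

The design review ends at 4:13 PM + 20 min = 4:33 PM.
The onboarding session starts at 4:33 PM − 400 min = 9:53 AM.
The planning session is bounded by the onboarding session, so the earliest it can start is 9:53 AM.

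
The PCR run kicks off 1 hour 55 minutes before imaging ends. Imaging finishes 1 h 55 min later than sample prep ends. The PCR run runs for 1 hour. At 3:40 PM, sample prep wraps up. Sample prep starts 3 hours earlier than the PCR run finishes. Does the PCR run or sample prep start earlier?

Imaging ends at 3:40 PM + 115 min = 5:35 PM.
The PCR run starts at 5:35 PM − 115 min = 3:40 PM.
The PCR run ends at 3:40 PM + 60 min = 4:40 PM.
Sample prep starts at 4:40 PM − 180 min = 1:40 PM.
The PCR run starts at 3:40 PM and sample prep starts at 1:40 PM, so sample prep is first.

sample prep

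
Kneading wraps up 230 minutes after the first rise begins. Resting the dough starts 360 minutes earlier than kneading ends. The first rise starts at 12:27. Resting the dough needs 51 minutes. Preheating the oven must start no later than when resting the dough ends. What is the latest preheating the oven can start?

11:08

Kneading ends at 12:27 + 230 min = 16:17.
Resting the dough starts at 16:17 − 360 min = 10:17.
Resting the dough ends at 10:17 + 51 min = 11:08.
Preheating the oven is bounded by resting the dough, so the latest it can start is 11:08.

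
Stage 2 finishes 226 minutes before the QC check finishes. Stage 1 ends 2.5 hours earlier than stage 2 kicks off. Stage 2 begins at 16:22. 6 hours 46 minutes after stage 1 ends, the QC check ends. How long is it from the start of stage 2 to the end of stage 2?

30 minutes

Stage 1 ends at 16:22 − 150 min = 13:52.
The QC check ends at 13:52 + 406 min = 20:38.
Stage 2 ends at 20:38 − 226 min = 16:52.
From 16:22 to 16:52 is 30 minutes.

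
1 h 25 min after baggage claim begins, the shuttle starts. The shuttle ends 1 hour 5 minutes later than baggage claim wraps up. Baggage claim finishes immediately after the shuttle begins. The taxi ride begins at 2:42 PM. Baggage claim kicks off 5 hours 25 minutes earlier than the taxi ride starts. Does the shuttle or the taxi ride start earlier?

the shuttle

Baggage claim starts at 2:42 PM − 325 min = 9:17 AM.
The shuttle starts at 9:17 AM + 85 min = 10:42 AM.
The shuttle starts at 10:42 AM and the taxi ride starts at 2:42 PM, so the shuttle is first.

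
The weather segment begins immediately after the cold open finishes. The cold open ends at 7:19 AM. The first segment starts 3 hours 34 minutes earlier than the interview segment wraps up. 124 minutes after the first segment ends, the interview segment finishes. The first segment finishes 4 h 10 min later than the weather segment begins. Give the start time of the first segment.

9:59 AM

The weather segment starts at 7:19 AM.
The first segment ends at 7:19 AM + 250 min = 11:29 AM.
The interview segment ends at 11:29 AM + 124 min = 1:33 PM.
The first segment starts at 1:33 PM − 214 min = 9:59 AM.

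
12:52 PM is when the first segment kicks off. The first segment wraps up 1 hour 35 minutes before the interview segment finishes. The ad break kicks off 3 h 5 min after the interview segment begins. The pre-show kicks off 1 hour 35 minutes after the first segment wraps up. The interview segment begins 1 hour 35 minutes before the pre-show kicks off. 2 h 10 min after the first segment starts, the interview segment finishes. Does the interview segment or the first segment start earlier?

The interview segment ends at 12:52 PM + 130 min = 3:02 PM.
The first segment ends at 3:02 PM − 95 min = 1:27 PM.
The pre-show starts at 1:27 PM + 95 min = 3:02 PM.
The interview segment starts at 3:02 PM − 95 min = 1:27 PM.
The interview segment starts at 1:27 PM and the first segment starts at 12:52 PM, so the first segment is first.

the first segment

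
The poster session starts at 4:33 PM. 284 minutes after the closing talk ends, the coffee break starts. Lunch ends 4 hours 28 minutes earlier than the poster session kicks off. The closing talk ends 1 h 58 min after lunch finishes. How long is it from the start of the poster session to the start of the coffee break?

Lunch ends at 4:33 PM − 268 min = 12:05 PM.
The closing talk ends at 12:05 PM + 118 min = 2:03 PM.
The coffee break starts at 2:03 PM + 284 min = 6:47 PM.
From 4:33 PM to 6:47 PM is 134 minutes.

134 minutes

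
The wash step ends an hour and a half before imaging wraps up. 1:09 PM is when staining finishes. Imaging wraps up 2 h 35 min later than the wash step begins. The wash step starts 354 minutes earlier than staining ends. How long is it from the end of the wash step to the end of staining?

4 hours 49 minutes

The wash step starts at 1:09 PM − 354 min = 7:15 AM.
Imaging ends at 7:15 AM + 155 min = 9:50 AM.
The wash step ends at 9:50 AM − 90 min = 8:20 AM.
From 8:20 AM to 1:09 PM is 4 hours 49 minutes.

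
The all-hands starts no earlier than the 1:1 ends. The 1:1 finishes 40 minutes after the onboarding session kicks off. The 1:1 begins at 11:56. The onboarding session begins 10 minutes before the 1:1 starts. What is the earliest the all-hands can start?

12:26

The onboarding session starts at 11:56 − 10 min = 11:46.
The 1:1 ends at 11:46 + 40 min = 12:26.
The all-hands is bounded by the 1:1, so the earliest it can start is 12:26.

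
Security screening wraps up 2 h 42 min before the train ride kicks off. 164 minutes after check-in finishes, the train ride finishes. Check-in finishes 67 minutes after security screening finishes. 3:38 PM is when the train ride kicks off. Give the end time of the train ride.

Security screening ends at 3:38 PM − 162 min = 12:56 PM.
Check-in ends at 12:56 PM + 67 min = 2:03 PM.
The train ride ends at 2:03 PM + 164 min = 4:47 PM.

4:47 PM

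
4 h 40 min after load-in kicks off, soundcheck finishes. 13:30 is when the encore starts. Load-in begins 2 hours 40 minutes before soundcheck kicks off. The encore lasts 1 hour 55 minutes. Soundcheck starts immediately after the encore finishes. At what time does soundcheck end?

The encore ends at 13:30 + 115 min = 15:25.
So soundcheck starts at 15:25.
Load-in starts at 15:25 − 160 min = 12:45.
Soundcheck ends at 12:45 + 280 min = 17:25.

17:25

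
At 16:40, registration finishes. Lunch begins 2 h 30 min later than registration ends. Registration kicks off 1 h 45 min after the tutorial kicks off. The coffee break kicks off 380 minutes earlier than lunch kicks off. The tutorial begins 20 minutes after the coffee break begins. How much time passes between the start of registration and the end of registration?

1 hour 45 minutes

Lunch starts at 16:40 + 150 min = 19:10.
The coffee break starts at 19:10 − 380 min = 12:50.
The tutorial starts at 12:50 + 20 min = 13:10.
Registration starts at 13:10 + 105 min = 14:55.
From 14:55 to 16:40 is 1 hour 45 minutes.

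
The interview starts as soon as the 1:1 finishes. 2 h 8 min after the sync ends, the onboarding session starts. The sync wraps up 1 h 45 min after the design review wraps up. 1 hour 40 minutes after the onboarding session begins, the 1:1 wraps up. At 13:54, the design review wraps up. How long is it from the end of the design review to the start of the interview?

5 h 33 min

The sync ends at 13:54 + 105 min = 15:39.
The onboarding session starts at 15:39 + 128 min = 17:47.
The 1:1 ends at 17:47 + 100 min = 19:27.
So the interview starts at 19:27.
From 13:54 to 19:27 is 5 h 33 min.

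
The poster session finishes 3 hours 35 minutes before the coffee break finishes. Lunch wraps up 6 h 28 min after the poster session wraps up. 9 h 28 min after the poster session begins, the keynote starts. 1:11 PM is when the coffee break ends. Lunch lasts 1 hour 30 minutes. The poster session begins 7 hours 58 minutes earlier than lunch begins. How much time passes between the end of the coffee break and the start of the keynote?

The poster session ends at 1:11 PM − 215 min = 9:36 AM.
Lunch ends at 9:36 AM + 388 min = 4:04 PM.
Lunch starts at 4:04 PM − 90 min = 2:34 PM.
The poster session starts at 2:34 PM − 478 min = 6:36 AM.
The keynote starts at 6:36 AM + 568 min = 4:04 PM.
From 1:11 PM to 4:04 PM is 2 h 53 min.

2 h 53 min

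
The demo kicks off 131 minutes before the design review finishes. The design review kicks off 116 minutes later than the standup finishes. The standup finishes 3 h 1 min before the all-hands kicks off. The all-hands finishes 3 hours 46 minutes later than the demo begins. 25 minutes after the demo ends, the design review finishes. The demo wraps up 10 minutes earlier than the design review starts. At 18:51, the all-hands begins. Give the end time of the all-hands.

The standup ends at 18:51 − 181 min = 15:50.
The design review starts at 15:50 + 116 min = 17:46.
The demo ends at 17:46 − 10 min = 17:36.
The design review ends at 17:36 + 25 min = 18:01.
The demo starts at 18:01 − 131 min = 15:50.
The all-hands ends at 15:50 + 226 min = 19:36.

19:36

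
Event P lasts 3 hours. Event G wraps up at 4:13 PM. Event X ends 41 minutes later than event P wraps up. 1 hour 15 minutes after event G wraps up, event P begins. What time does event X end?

9:09 PM

Event P starts at 4:13 PM + 75 min = 5:28 PM.
Event P ends at 5:28 PM + 180 min = 8:28 PM.
Event X ends at 8:28 PM + 41 min = 9:09 PM.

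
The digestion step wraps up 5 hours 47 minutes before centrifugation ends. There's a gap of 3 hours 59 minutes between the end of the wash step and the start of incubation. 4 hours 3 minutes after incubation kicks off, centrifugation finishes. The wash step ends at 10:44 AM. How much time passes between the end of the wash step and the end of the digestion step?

135 minutes

Incubation starts at 10:44 AM + 239 min = 2:43 PM.
Centrifugation ends at 2:43 PM + 243 min = 6:46 PM.
The digestion step ends at 6:46 PM − 347 min = 12:59 PM.
From 10:44 AM to 12:59 PM is 135 minutes.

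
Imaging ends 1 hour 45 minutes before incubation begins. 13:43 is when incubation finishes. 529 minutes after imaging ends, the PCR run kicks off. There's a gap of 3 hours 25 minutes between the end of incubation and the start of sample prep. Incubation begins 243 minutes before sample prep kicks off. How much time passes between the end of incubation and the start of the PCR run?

Sample prep starts at 13:43 + 205 min = 17:08.
Incubation starts at 17:08 − 243 min = 13:05.
Imaging ends at 13:05 − 105 min = 11:20.
The PCR run starts at 11:20 + 529 min = 20:09.
From 13:43 to 20:09 is 6 h 26 min.

6 h 26 min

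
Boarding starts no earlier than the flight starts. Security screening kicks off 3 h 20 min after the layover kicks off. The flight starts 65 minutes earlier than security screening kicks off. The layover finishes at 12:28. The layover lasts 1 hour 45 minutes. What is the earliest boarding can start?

The layover starts at 12:28 − 105 min = 10:43.
Security screening starts at 10:43 + 200 min = 14:03.
The flight starts at 14:03 − 65 min = 12:58.
Boarding is bounded by the flight, so the earliest it can start is 12:58.

12:58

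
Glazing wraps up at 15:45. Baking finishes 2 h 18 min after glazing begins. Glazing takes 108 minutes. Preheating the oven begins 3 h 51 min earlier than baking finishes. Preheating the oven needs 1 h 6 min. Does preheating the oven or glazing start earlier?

Glazing starts at 15:45 − 108 min = 13:57.
Baking ends at 13:57 + 138 min = 16:15.
Preheating the oven starts at 16:15 − 231 min = 12:24.
Preheating the oven starts at 12:24 and glazing starts at 13:57, so preheating the oven is first.

preheating the oven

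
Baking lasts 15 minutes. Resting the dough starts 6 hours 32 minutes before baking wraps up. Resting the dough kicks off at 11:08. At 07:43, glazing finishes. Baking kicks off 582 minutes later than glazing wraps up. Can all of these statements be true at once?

Yes

Baking starts at 07:43 + 582 min = 17:25.
Baking ends at 17:25 + 15 min = 17:40.
Resting the dough starts at 17:40 − 392 min = 11:08.
That matches the stated 11:08, so the schedule is consistent.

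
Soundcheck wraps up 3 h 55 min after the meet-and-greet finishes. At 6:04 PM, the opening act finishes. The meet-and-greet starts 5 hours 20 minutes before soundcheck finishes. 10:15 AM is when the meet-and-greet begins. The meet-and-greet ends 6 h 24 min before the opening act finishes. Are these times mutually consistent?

The meet-and-greet ends at 6:04 PM − 384 min = 11:40 AM.
Soundcheck ends at 11:40 AM + 235 min = 3:35 PM.
The meet-and-greet starts at 3:35 PM − 320 min = 10:15 AM.
That matches the stated 10:15 AM, so the schedule is consistent.

Yes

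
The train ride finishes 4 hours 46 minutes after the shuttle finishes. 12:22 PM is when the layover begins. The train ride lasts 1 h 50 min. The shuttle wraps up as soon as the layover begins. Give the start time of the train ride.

3:18 PM

The shuttle ends at 12:22 PM.
The train ride ends at 12:22 PM + 286 min = 5:08 PM.
The train ride starts at 5:08 PM − 110 min = 3:18 PM.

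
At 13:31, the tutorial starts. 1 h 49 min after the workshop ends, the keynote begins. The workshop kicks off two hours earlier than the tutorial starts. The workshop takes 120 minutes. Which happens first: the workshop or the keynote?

The workshop starts at 13:31 − 120 min = 11:31.
The workshop ends at 11:31 + 120 min = 13:31.
The keynote starts at 13:31 + 109 min = 15:20.
The workshop starts at 11:31 and the keynote starts at 15:20, so the workshop is first.

the workshop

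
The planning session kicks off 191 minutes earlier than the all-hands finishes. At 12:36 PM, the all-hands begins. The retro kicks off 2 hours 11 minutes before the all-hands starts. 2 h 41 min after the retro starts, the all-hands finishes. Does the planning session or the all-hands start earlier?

The retro starts at 12:36 PM − 131 min = 10:25 AM.
The all-hands ends at 10:25 AM + 161 min = 1:06 PM.
The planning session starts at 1:06 PM − 191 min = 9:55 AM.
The planning session starts at 9:55 AM and the all-hands starts at 12:36 PM, so the planning session is first.

the planning session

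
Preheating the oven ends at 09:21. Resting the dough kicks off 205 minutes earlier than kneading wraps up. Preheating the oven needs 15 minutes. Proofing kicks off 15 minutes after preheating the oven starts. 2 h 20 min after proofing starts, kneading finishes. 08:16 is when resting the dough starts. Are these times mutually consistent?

Preheating the oven starts at 09:21 − 15 min = 09:06.
Proofing starts at 09:06 + 15 min = 09:21.
Kneading ends at 09:21 + 140 min = 11:41.
Resting the dough starts at 11:41 − 205 min = 08:16.
That matches the stated 08:16, so the schedule is consistent.

Yes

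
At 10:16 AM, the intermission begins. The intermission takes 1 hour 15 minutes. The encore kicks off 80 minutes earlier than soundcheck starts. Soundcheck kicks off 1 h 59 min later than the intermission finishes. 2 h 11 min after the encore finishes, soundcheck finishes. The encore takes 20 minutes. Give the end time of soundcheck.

2:41 PM

The intermission ends at 10:16 AM + 75 min = 11:31 AM.
Soundcheck starts at 11:31 AM + 119 min = 1:30 PM.
The encore starts at 1:30 PM − 80 min = 12:10 PM.
The encore ends at 12:10 PM + 20 min = 12:30 PM.
Soundcheck ends at 12:30 PM + 131 min = 2:41 PM.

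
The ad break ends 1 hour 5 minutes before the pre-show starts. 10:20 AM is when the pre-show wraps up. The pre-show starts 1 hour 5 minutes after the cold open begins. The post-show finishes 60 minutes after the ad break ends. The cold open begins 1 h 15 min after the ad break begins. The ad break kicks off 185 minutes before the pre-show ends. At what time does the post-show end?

The ad break starts at 10:20 AM − 185 min = 7:15 AM.
The cold open starts at 7:15 AM + 75 min = 8:30 AM.
The pre-show starts at 8:30 AM + 65 min = 9:35 AM.
The ad break ends at 9:35 AM − 65 min = 8:30 AM.
The post-show ends at 8:30 AM + 60 min = 9:30 AM.

9:30 AM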